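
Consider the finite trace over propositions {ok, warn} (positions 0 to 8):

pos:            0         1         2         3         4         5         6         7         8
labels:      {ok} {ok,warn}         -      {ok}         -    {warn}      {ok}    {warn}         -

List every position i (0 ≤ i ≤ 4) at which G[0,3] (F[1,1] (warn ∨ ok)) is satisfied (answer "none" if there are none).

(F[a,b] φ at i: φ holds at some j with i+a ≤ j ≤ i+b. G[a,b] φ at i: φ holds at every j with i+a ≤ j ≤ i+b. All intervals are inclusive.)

none

Evaluate at each i in [0,4]:
  i=0: ✗ (fails at j=1)
  i=1: ✗ (fails at j=1)
  i=2: ✗ (fails at j=3)
  i=3: ✗ (fails at j=3)
  i=4: ✗ (fails at j=7)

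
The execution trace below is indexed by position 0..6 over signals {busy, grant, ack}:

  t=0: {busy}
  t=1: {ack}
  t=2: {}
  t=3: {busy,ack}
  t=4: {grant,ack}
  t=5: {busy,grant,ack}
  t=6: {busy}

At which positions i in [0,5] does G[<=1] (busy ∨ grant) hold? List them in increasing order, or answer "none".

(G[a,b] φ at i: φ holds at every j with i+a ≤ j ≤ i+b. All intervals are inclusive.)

Evaluate at each i in [0,5]:
  i=0: ✗ (fails at j=1)
  i=1: ✗ (fails at j=1)
  i=2: ✗ (fails at j=2)
  i=3: ✓ (all of [3,4])
  i=4: ✓ (all of [4,5])
  i=5: ✓ (all of [5,6])

3, 4, 5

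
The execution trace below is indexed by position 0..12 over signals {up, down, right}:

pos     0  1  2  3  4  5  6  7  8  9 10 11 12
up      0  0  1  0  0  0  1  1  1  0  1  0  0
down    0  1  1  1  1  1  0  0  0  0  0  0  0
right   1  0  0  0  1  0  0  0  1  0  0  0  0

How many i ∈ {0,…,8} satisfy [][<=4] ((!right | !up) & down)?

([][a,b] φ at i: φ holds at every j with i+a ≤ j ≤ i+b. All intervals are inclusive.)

Evaluate at each i in [0,8]:
  i=0: ✗ (fails at j=0)
  i=1: ✓ (all of [1,5])
  i=2: ✗ (fails at j=6)
  i=3: ✗ (fails at j=6)
  i=4: ✗ (fails at j=6)
  i=5: ✗ (fails at j=6)
  i=6: ✗ (fails at j=6)
  i=7: ✗ (fails at j=7)
  i=8: ✗ (fails at j=8)
Positions where it holds: {1} → 1.

1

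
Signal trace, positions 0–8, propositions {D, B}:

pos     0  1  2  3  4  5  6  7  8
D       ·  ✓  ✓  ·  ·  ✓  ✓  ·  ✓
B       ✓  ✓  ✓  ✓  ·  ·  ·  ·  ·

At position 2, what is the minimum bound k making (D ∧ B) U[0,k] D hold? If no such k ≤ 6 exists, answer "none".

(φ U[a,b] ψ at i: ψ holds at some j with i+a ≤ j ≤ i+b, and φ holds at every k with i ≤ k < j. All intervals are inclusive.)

0

Need earliest j ≥ 2 with D, and (D ∧ B) at every k in [2,j-1].
  j=2: rhs holds (empty prefix). k = 0.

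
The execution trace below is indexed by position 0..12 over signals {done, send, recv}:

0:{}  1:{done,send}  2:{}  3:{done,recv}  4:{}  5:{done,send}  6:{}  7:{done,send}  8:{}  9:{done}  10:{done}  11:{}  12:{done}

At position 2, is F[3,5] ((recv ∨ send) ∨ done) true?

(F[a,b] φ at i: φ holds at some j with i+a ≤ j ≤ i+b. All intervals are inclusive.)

Yes

Check ((recv ∨ send) ∨ done) at each j in [5,7]:
  j=5: true
  j=6: false
  j=7: true
Found at j=5 → formula holds.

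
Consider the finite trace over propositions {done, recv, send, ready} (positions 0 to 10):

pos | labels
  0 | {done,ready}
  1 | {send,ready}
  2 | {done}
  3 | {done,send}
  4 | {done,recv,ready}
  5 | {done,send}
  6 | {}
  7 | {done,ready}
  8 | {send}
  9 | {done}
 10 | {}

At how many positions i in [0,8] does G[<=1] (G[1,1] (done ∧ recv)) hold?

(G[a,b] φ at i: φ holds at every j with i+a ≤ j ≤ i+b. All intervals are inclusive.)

Evaluate at each i in [0,8]:
  i=0: ✗ (fails at j=0)
  i=1: ✗ (fails at j=1)
  i=2: ✗ (fails at j=2)
  i=3: ✗ (fails at j=4)
  i=4: ✗ (fails at j=4)
  i=5: ✗ (fails at j=5)
  i=6: ✗ (fails at j=6)
  i=7: ✗ (fails at j=7)
  i=8: ✗ (fails at j=8)
Positions where it holds: {} → 0.

0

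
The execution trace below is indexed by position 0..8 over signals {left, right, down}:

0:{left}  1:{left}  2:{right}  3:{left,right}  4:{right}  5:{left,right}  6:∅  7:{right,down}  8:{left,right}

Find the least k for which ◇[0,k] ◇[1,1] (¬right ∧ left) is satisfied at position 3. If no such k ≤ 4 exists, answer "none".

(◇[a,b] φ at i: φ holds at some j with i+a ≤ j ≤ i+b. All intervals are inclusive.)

none

Scan j = 3,4,… for ◇[1,1] (¬right ∧ left):
  j=3: fails
  j=4: fails
  j=5: fails
  j=6: fails
  j=7: fails
No j in [3,7] satisfies it → none.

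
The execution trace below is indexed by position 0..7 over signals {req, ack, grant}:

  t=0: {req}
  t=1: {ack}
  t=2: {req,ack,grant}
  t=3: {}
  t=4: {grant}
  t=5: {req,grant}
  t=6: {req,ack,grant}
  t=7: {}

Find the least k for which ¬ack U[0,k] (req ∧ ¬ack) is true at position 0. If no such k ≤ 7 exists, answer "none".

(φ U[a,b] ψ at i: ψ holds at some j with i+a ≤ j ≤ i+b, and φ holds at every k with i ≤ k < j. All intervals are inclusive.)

0

Need earliest j ≥ 0 with (req ∧ ¬ack), and ¬ack at every k in [0,j-1].
  j=0: rhs holds (empty prefix). k = 0.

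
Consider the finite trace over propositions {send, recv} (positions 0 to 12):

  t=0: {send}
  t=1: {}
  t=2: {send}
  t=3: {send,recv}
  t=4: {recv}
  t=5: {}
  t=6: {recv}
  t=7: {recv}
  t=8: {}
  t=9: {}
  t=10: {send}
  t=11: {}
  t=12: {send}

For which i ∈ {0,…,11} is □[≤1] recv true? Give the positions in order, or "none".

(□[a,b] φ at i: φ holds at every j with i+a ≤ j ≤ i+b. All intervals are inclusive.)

Evaluate at each i in [0,11]:
  i=0: ✗ (fails at j=0)
  i=1: ✗ (fails at j=1)
  i=2: ✗ (fails at j=2)
  i=3: ✓ (all of [3,4])
  i=4: ✗ (fails at j=5)
  i=5: ✗ (fails at j=5)
  i=6: ✓ (all of [6,7])
  i=7: ✗ (fails at j=8)
  i=8: ✗ (fails at j=8)
  i=9: ✗ (fails at j=9)
  i=10: ✗ (fails at j=10)
  i=11: ✗ (fails at j=11)

3, 6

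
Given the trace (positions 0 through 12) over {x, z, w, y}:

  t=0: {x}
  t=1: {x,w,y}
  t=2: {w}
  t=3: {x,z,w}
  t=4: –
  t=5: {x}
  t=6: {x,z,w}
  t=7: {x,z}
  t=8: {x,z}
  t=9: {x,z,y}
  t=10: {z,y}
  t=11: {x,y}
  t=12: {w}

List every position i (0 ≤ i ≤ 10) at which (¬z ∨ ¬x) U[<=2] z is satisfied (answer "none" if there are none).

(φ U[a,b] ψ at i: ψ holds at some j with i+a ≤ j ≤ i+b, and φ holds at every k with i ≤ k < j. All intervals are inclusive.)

1, 2, 3, 4, 5, 6, 7, 8, 9, 10

Evaluate at each i in [0,10]:
  i=0: ✗ (no rhs in [0,2])
  i=1: ✓ (rhs at j=3; lhs holds on [1,2])
  i=2: ✓ (rhs at j=3; lhs holds on [2,2])
  i=3: ✓ (rhs at j=3)
  i=4: ✓ (rhs at j=6; lhs holds on [4,5])
  i=5: ✓ (rhs at j=6; lhs holds on [5,5])
  i=6: ✓ (rhs at j=6)
  i=7: ✓ (rhs at j=7)
  i=8: ✓ (rhs at j=8)
  i=9: ✓ (rhs at j=9)
  i=10: ✓ (rhs at j=10)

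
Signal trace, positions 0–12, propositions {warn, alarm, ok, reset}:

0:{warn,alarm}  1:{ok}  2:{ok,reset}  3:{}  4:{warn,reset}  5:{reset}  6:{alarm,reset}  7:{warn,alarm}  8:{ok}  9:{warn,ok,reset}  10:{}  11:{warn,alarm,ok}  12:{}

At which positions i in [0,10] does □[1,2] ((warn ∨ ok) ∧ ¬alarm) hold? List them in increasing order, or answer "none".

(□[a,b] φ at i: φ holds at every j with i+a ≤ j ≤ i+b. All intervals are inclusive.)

Evaluate at each i in [0,10]:
  i=0: ✓ (all of [1,2])
  i=1: ✗ (fails at j=3)
  i=2: ✗ (fails at j=3)
  i=3: ✗ (fails at j=5)
  i=4: ✗ (fails at j=5)
  i=5: ✗ (fails at j=6)
  i=6: ✗ (fails at j=7)
  i=7: ✓ (all of [8,9])
  i=8: ✗ (fails at j=10)
  i=9: ✗ (fails at j=10)
  i=10: ✗ (fails at j=11)

0, 7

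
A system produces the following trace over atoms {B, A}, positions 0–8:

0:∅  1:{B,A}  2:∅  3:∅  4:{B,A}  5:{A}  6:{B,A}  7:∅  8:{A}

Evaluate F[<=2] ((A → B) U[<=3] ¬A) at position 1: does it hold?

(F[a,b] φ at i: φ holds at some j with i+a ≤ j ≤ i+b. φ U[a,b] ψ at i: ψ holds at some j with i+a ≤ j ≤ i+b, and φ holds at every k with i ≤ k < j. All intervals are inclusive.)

Check ((A → B) U[<=3] ¬A) at each j in [1,3]:
  j=1: holds
  j=2: holds
  j=3: holds
Found at j=1 → formula holds.

Yes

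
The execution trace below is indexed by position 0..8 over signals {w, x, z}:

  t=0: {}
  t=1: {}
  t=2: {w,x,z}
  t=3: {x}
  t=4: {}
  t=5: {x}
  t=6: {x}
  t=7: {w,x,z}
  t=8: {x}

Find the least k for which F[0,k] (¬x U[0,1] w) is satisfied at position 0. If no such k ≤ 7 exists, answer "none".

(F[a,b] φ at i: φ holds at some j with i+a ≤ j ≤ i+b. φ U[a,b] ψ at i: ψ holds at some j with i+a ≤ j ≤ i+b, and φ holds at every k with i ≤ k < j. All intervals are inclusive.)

Scan j = 0,1,… for (¬x U[0,1] w):
  j=0: fails
  j=1: holds
First hit at j=1, so smallest k = 1-0 = 1.

1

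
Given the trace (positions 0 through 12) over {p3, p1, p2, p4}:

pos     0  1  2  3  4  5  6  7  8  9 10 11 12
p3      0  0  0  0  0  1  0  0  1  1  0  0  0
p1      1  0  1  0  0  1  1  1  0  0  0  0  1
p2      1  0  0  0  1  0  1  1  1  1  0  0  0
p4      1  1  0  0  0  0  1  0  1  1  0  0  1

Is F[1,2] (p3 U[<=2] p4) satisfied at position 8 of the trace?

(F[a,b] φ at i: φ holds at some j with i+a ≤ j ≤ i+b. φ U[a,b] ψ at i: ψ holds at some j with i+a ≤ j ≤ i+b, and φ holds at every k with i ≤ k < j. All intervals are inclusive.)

Check (p3 U[<=2] p4) at each j in [9,10]:
  j=9: holds
  j=10: fails
Found at j=9 → formula holds.

Holds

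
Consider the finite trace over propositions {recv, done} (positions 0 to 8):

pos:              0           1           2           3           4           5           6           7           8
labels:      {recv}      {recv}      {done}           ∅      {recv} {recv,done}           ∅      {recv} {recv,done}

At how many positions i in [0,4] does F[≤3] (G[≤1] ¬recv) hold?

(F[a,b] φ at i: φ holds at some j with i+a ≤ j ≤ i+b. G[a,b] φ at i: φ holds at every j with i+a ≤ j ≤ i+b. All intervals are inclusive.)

3

Evaluate at each i in [0,4]:
  i=0: ✓ (witness j=2)
  i=1: ✓ (witness j=2)
  i=2: ✓ (witness j=2)
  i=3: ✗ (none in [3,6])
  i=4: ✗ (none in [4,7])
Positions where it holds: {0, 1, 2} → 3.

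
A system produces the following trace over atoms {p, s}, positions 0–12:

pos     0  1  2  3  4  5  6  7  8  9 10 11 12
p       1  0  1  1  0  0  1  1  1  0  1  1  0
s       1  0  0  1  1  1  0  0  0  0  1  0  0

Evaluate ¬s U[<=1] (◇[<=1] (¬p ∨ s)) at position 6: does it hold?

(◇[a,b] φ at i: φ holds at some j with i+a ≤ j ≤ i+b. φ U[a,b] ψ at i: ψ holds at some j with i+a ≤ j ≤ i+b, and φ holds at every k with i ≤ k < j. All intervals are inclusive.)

False

Need some j in [6,7] with ◇[<=1] (¬p ∨ s), and ¬s at every k in [6,j-1].
  j=6: ◇[<=1] (¬p ∨ s) — fails (none in [6,7]).
  j=7: ◇[<=1] (¬p ∨ s) — fails (none in [7,8]).
No j in the window works → until fails.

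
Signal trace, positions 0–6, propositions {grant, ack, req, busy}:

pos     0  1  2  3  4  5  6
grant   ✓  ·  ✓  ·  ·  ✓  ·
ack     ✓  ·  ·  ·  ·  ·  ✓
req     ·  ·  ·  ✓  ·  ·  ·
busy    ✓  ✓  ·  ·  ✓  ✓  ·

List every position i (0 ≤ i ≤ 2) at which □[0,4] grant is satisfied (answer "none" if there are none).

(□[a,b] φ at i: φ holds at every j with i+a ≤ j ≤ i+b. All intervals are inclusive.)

none

Evaluate at each i in [0,2]:
  i=0: ✗ (fails at j=1)
  i=1: ✗ (fails at j=1)
  i=2: ✗ (fails at j=3)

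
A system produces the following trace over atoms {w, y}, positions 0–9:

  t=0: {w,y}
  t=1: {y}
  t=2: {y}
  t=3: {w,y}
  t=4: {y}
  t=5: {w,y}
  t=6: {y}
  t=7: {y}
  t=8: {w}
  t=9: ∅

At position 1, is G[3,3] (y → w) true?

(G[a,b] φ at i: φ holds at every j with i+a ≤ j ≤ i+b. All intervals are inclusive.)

Does not hold

Check (y → w) at every j in [4,4]:
  j=4: antecedent true; consequent false → ✗
Fails at j=4 → formula fails.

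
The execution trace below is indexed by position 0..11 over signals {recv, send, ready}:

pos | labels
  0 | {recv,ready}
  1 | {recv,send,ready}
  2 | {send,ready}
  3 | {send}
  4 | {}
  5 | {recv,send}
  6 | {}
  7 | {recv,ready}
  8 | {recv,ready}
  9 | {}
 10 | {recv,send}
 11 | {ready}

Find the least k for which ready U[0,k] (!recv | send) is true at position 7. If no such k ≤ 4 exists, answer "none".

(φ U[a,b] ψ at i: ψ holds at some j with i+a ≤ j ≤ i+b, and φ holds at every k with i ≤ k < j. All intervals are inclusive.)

2

Need earliest j ≥ 7 with (!recv | send), and ready at every k in [7,j-1].
  j=7: rhs fails.
  j=8: rhs fails.
  j=9: rhs holds; lhs holds on [7,8]. k = 2.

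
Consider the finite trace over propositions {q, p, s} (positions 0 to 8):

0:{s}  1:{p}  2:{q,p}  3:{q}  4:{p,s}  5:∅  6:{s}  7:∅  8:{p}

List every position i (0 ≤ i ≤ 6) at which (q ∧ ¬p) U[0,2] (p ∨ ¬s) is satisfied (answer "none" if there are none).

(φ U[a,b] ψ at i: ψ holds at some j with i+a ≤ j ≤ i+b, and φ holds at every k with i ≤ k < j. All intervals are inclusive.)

Evaluate at each i in [0,6]:
  i=0: ✗ (lhs fails at k=0 before rhs at j=1)
  i=1: ✓ (rhs at j=1)
  i=2: ✓ (rhs at j=2)
  i=3: ✓ (rhs at j=3)
  i=4: ✓ (rhs at j=4)
  i=5: ✓ (rhs at j=5)
  i=6: ✗ (lhs fails at k=6 before rhs at j=7)

1, 2, 3, 4, 5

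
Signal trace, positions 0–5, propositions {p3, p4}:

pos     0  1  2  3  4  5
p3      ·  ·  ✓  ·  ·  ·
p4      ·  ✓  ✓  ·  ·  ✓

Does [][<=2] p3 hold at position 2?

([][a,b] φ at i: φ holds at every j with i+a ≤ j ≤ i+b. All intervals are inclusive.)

Check p3 at every j in [2,4]:
  j=2: true
  j=3: false
  j=4: false
Fails at j=3 → formula fails.

Does not hold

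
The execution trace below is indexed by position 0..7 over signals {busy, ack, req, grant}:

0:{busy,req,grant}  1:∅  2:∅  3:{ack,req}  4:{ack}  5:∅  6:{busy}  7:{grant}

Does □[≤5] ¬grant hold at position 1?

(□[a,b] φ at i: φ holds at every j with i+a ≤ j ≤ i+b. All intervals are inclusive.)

Check ¬grant at every j in [1,6]:
  j=1: true
  j=2: true
  j=3: true
  j=4: true
  j=5: true
  j=6: true
All positions satisfy it → formula holds.

Yes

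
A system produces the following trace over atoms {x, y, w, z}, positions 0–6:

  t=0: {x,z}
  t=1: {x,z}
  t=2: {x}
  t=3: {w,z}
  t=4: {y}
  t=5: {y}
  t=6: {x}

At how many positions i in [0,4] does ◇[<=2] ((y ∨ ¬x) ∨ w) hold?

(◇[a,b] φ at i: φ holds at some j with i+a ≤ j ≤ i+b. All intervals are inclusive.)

Evaluate at each i in [0,4]:
  i=0: ✗ (none in [0,2])
  i=1: ✓ (witness j=3)
  i=2: ✓ (witness j=3)
  i=3: ✓ (witness j=3)
  i=4: ✓ (witness j=4)
Positions where it holds: {1, 2, 3, 4} → 4.

4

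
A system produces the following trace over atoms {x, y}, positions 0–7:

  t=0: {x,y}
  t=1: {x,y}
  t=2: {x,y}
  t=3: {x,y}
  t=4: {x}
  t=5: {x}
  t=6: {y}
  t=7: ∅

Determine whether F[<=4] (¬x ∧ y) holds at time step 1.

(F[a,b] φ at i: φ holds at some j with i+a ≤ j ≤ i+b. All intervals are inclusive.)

Does not hold

Check (¬x ∧ y) at each j in [1,5]:
  j=1: false
  j=2: false
  j=3: false
  j=4: false
  j=5: false
No position in the window satisfies it → formula fails.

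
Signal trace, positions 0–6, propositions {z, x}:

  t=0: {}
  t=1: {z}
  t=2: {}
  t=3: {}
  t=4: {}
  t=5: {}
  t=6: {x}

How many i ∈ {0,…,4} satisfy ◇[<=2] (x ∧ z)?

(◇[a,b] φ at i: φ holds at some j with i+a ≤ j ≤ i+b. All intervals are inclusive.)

0

Evaluate at each i in [0,4]:
  i=0: ✗ (none in [0,2])
  i=1: ✗ (none in [1,3])
  i=2: ✗ (none in [2,4])
  i=3: ✗ (none in [3,5])
  i=4: ✗ (none in [4,6])
Positions where it holds: {} → 0.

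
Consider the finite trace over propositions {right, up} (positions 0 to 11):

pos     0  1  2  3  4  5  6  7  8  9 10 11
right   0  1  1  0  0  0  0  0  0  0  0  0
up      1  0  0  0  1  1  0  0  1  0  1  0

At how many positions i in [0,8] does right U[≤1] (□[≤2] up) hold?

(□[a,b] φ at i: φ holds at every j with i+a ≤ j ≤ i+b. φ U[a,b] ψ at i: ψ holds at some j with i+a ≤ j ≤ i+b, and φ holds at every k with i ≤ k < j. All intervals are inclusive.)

Evaluate at each i in [0,8]:
  i=0: ✗ (no rhs in [0,1])
  i=1: ✗ (no rhs in [1,2])
  i=2: ✗ (no rhs in [2,3])
  i=3: ✗ (no rhs in [3,4])
  i=4: ✗ (no rhs in [4,5])
  i=5: ✗ (no rhs in [5,6])
  i=6: ✗ (no rhs in [6,7])
  i=7: ✗ (no rhs in [7,8])
  i=8: ✗ (no rhs in [8,9])
Positions where it holds: {} → 0.

0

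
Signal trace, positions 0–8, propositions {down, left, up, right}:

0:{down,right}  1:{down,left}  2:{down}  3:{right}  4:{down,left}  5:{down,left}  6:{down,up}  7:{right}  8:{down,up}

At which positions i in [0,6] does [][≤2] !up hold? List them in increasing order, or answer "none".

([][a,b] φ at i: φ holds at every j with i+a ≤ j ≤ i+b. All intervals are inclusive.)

0, 1, 2, 3

Evaluate at each i in [0,6]:
  i=0: ✓ (all of [0,2])
  i=1: ✓ (all of [1,3])
  i=2: ✓ (all of [2,4])
  i=3: ✓ (all of [3,5])
  i=4: ✗ (fails at j=6)
  i=5: ✗ (fails at j=6)
  i=6: ✗ (fails at j=6)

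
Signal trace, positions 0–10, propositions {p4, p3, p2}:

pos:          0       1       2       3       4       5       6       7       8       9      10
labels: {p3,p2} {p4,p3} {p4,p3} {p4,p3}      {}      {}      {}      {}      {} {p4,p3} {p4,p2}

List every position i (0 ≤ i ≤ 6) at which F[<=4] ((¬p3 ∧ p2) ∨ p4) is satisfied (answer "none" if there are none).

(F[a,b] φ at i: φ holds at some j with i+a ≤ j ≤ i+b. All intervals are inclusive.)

0, 1, 2, 3, 5, 6

Evaluate at each i in [0,6]:
  i=0: ✓ (witness j=1)
  i=1: ✓ (witness j=1)
  i=2: ✓ (witness j=2)
  i=3: ✓ (witness j=3)
  i=4: ✗ (none in [4,8])
  i=5: ✓ (witness j=9)
  i=6: ✓ (witness j=9)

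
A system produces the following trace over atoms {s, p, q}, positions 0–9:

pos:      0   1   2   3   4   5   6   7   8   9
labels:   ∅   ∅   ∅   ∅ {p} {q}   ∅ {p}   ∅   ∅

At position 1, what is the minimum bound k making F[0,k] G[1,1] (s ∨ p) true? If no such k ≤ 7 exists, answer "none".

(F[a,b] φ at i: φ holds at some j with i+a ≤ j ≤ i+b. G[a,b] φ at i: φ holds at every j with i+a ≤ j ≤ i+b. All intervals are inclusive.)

2

Scan j = 1,2,… for G[1,1] (s ∨ p):
  j=1: fails
  j=2: fails
  j=3: holds
First hit at j=3, so smallest k = 3-1 = 2.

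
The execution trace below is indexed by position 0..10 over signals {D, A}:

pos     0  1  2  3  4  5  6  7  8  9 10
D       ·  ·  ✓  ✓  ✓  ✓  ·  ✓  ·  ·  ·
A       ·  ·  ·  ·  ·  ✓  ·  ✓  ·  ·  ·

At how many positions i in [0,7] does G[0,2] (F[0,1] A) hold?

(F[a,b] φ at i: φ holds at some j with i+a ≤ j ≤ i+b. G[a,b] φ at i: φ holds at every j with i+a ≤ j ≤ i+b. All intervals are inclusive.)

Evaluate at each i in [0,7]:
  i=0: ✗ (fails at j=0)
  i=1: ✗ (fails at j=1)
  i=2: ✗ (fails at j=2)
  i=3: ✗ (fails at j=3)
  i=4: ✓ (all of [4,6])
  i=5: ✓ (all of [5,7])
  i=6: ✗ (fails at j=8)
  i=7: ✗ (fails at j=8)
Positions where it holds: {4, 5} → 2.

2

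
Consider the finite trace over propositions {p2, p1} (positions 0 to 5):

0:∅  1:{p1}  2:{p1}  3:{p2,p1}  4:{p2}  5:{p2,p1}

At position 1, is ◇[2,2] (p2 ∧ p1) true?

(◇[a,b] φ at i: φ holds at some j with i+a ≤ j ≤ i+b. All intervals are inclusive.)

Check (p2 ∧ p1) at each j in [3,3]:
  j=3: true
Found at j=3 → formula holds.

True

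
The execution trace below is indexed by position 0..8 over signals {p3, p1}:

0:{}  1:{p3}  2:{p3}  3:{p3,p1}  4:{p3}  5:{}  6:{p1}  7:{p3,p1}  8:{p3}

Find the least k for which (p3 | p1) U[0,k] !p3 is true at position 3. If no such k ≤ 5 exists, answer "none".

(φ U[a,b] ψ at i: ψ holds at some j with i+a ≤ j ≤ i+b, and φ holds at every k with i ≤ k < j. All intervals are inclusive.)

Need earliest j ≥ 3 with !p3, and (p3 | p1) at every k in [3,j-1].
  j=3: rhs fails.
  j=4: rhs fails.
  j=5: rhs holds; lhs holds on [3,4]. k = 2.

2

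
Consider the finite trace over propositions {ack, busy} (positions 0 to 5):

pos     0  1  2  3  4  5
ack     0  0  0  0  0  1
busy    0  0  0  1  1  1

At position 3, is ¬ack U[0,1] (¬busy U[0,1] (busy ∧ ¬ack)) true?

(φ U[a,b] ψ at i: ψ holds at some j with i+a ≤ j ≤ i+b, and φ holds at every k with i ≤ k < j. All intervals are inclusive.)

Need some j in [3,4] with (¬busy U[0,1] (busy ∧ ¬ack)), and ¬ack at every k in [3,j-1].
  j=3: (¬busy U[0,1] (busy ∧ ¬ack)) holds; no prefix to check → satisfied.

True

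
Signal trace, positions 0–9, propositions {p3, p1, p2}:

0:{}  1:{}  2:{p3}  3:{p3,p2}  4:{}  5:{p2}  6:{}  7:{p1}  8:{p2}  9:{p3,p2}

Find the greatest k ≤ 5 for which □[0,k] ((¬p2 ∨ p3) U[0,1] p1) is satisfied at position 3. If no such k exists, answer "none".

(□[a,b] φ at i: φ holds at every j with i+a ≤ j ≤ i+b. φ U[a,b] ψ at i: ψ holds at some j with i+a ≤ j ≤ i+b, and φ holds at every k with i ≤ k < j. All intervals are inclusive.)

((¬p2 ∨ p3) U[0,1] p1) must hold from j=3 onward; find where it first fails.
  j=3: fails → no k works.

none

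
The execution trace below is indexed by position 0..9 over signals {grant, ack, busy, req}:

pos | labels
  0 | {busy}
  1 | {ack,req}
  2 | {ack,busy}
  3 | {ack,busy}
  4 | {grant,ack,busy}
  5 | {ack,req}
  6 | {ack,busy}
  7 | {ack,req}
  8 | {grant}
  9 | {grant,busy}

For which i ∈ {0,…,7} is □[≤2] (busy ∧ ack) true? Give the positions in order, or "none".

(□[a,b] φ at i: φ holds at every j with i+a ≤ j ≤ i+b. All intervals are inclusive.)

Evaluate at each i in [0,7]:
  i=0: ✗ (fails at j=0)
  i=1: ✗ (fails at j=1)
  i=2: ✓ (all of [2,4])
  i=3: ✗ (fails at j=5)
  i=4: ✗ (fails at j=5)
  i=5: ✗ (fails at j=5)
  i=6: ✗ (fails at j=7)
  i=7: ✗ (fails at j=7)

2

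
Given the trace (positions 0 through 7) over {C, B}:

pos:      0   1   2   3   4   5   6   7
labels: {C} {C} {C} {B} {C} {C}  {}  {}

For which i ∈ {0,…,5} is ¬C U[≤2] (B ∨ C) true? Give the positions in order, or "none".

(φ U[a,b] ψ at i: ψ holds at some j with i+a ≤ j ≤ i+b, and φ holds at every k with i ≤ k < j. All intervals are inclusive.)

Evaluate at each i in [0,5]:
  i=0: ✓ (rhs at j=0)
  i=1: ✓ (rhs at j=1)
  i=2: ✓ (rhs at j=2)
  i=3: ✓ (rhs at j=3)
  i=4: ✓ (rhs at j=4)
  i=5: ✓ (rhs at j=5)

0, 1, 2, 3, 4, 5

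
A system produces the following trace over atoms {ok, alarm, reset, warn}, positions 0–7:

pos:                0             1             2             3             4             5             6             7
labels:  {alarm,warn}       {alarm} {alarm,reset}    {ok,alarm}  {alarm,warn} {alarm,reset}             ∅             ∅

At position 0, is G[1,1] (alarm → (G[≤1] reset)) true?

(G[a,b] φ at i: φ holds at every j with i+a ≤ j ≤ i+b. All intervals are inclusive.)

Check (alarm → (G[≤1] reset)) at every j in [1,1]:
  j=1: antecedent true; consequent fails at 1 → ✗
Fails at j=1 → formula fails.

No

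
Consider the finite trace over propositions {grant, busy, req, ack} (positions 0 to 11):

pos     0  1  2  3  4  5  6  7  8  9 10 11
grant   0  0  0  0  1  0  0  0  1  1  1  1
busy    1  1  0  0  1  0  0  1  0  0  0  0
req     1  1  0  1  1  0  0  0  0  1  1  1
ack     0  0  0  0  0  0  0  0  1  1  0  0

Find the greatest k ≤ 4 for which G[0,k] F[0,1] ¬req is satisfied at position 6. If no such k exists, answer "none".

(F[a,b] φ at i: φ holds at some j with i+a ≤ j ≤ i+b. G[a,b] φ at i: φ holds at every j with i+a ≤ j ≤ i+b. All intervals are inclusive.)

F[0,1] ¬req must hold from j=6 onward; find where it first fails.
  j=6: holds
  j=7: holds
  j=8: holds
  j=9: fails
Holds on [6,8], so largest k = 2.

2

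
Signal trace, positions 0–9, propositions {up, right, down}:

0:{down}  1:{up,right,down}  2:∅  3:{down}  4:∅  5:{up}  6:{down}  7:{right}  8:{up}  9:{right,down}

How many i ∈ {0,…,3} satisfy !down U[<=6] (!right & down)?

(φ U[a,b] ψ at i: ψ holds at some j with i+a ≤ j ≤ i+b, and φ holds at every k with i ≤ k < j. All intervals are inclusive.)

Evaluate at each i in [0,3]:
  i=0: ✓ (rhs at j=0)
  i=1: ✗ (lhs fails at k=1 before rhs at j=3)
  i=2: ✓ (rhs at j=3; lhs holds on [2,2])
  i=3: ✓ (rhs at j=3)
Positions where it holds: {0, 2, 3} → 3.

3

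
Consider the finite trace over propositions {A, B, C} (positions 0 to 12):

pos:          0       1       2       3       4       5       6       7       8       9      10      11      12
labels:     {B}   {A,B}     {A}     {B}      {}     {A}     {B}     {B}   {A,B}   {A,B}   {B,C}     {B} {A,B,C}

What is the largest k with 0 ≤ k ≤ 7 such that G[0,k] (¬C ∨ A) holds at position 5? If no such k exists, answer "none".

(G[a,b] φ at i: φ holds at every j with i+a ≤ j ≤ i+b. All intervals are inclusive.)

4

(¬C ∨ A) must hold from j=5 onward; find where it first fails.
  j=5: holds
  j=6: holds
  j=7: holds
  j=8: holds
  j=9: holds
  j=10: fails
Holds on [5,9], so largest k = 4.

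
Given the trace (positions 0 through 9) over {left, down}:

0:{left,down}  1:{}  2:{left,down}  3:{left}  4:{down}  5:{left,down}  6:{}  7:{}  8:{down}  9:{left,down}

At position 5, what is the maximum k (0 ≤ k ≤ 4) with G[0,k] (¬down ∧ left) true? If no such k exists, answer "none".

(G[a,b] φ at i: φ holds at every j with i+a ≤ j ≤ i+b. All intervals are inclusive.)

none

(¬down ∧ left) must hold from j=5 onward; find where it first fails.
  j=5: fails → no k works.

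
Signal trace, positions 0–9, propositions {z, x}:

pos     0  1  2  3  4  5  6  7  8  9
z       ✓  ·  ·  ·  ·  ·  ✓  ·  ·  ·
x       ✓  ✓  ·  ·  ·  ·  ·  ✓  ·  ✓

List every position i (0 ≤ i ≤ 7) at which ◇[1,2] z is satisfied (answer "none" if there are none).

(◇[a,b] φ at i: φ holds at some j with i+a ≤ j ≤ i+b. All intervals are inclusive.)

4, 5

Evaluate at each i in [0,7]:
  i=0: ✗ (none in [1,2])
  i=1: ✗ (none in [2,3])
  i=2: ✗ (none in [3,4])
  i=3: ✗ (none in [4,5])
  i=4: ✓ (witness j=6)
  i=5: ✓ (witness j=6)
  i=6: ✗ (none in [7,8])
  i=7: ✗ (none in [8,9])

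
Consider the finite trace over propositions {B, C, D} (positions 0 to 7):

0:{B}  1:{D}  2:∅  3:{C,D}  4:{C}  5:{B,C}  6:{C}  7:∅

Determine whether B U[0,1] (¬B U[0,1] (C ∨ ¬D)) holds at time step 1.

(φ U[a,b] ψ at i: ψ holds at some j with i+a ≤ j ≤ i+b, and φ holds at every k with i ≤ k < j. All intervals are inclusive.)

Need some j in [1,2] with (¬B U[0,1] (C ∨ ¬D)), and B at every k in [1,j-1].
  j=1: (¬B U[0,1] (C ∨ ¬D)) holds; no prefix to check → satisfied.

Yes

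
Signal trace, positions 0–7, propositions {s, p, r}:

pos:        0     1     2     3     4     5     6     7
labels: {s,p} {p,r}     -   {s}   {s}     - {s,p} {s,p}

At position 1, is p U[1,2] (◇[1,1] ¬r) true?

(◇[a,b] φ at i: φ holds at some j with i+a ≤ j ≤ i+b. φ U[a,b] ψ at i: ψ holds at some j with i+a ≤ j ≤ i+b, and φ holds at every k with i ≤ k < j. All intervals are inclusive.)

Holds

Need some j in [2,3] with ◇[1,1] ¬r, and p at every k in [1,j-1].
  j=2: ◇[1,1] ¬r holds; p holds at every k in [1,1] → satisfied.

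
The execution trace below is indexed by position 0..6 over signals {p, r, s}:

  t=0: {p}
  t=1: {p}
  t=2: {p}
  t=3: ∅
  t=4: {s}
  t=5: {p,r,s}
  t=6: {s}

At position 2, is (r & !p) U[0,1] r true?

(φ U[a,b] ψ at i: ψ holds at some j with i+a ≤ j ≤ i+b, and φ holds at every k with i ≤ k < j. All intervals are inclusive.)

False

Need some j in [2,3] with r, and (r & !p) at every k in [2,j-1].
  j=2: r false.
  j=3: r false.
No j in the window works → until fails.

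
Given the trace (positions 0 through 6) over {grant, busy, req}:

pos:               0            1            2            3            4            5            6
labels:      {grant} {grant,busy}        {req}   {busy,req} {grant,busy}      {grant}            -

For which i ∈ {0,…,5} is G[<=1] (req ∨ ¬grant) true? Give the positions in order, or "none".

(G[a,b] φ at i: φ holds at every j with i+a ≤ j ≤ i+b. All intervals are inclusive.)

2

Evaluate at each i in [0,5]:
  i=0: ✗ (fails at j=0)
  i=1: ✗ (fails at j=1)
  i=2: ✓ (all of [2,3])
  i=3: ✗ (fails at j=4)
  i=4: ✗ (fails at j=4)
  i=5: ✗ (fails at j=5)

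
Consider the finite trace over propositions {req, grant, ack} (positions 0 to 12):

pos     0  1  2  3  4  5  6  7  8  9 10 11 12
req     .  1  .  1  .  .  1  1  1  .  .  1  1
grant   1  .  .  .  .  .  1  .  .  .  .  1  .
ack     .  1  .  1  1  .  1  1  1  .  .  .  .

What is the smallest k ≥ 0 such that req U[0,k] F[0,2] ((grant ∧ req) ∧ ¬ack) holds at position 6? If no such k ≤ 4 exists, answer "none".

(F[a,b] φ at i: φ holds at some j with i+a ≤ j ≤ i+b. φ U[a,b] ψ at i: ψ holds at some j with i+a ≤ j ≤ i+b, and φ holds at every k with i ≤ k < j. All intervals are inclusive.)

Need earliest j ≥ 6 with F[0,2] ((grant ∧ req) ∧ ¬ack), and req at every k in [6,j-1].
  j=6: rhs fails.
  j=7: rhs fails.
  j=8: rhs fails.
  j=9: rhs holds; lhs holds on [6,8]. k = 3.

3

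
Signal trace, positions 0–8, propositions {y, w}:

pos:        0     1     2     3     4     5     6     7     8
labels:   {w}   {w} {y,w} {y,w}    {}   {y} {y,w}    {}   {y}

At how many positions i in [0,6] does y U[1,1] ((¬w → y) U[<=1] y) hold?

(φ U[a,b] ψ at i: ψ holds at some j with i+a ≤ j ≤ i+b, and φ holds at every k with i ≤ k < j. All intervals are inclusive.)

2

Evaluate at each i in [0,6]:
  i=0: ✗ (lhs fails at k=0 before rhs at j=1)
  i=1: ✗ (lhs fails at k=1 before rhs at j=2)
  i=2: ✓ (rhs at j=3; lhs holds on [2,2])
  i=3: ✗ (no rhs in [4,4])
  i=4: ✗ (lhs fails at k=4 before rhs at j=5)
  i=5: ✓ (rhs at j=6; lhs holds on [5,5])
  i=6: ✗ (no rhs in [7,7])
Positions where it holds: {2, 5} → 2.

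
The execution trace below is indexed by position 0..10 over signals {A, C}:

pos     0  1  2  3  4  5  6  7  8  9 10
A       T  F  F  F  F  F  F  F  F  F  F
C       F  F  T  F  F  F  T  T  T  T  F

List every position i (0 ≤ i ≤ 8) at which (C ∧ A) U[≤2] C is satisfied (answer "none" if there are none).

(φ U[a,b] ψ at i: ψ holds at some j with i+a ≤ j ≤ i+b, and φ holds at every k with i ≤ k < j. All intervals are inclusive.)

Evaluate at each i in [0,8]:
  i=0: ✗ (lhs fails at k=0 before rhs at j=2)
  i=1: ✗ (lhs fails at k=1 before rhs at j=2)
  i=2: ✓ (rhs at j=2)
  i=3: ✗ (no rhs in [3,5])
  i=4: ✗ (lhs fails at k=4 before rhs at j=6)
  i=5: ✗ (lhs fails at k=5 before rhs at j=6)
  i=6: ✓ (rhs at j=6)
  i=7: ✓ (rhs at j=7)
  i=8: ✓ (rhs at j=8)

2, 6, 7, 8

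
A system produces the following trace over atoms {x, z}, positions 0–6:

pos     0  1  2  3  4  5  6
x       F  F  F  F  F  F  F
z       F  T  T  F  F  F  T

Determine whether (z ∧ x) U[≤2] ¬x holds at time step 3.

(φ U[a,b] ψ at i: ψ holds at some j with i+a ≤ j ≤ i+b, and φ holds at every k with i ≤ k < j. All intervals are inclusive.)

Holds

Need some j in [3,5] with ¬x, and (z ∧ x) at every k in [3,j-1].
  j=3: ¬x holds; no prefix to check → satisfied.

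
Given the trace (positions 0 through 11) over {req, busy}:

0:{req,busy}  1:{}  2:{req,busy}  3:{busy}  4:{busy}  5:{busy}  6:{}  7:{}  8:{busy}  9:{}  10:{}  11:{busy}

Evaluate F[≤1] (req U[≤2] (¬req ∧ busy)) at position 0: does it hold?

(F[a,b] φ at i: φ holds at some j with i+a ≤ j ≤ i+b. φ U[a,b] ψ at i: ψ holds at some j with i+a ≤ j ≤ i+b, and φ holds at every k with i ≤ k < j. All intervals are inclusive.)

Check (req U[≤2] (¬req ∧ busy)) at each j in [0,1]:
  j=0: fails
  j=1: fails
No position in the window satisfies it → formula fails.

No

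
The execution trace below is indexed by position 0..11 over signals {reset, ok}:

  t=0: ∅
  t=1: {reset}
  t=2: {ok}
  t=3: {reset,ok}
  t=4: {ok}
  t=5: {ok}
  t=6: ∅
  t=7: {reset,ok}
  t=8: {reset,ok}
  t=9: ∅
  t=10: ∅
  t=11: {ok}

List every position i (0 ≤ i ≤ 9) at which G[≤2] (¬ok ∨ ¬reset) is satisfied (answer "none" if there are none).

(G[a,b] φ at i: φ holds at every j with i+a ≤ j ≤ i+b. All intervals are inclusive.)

0, 4, 9

Evaluate at each i in [0,9]:
  i=0: ✓ (all of [0,2])
  i=1: ✗ (fails at j=3)
  i=2: ✗ (fails at j=3)
  i=3: ✗ (fails at j=3)
  i=4: ✓ (all of [4,6])
  i=5: ✗ (fails at j=7)
  i=6: ✗ (fails at j=7)
  i=7: ✗ (fails at j=7)
  i=8: ✗ (fails at j=8)
  i=9: ✓ (all of [9,11])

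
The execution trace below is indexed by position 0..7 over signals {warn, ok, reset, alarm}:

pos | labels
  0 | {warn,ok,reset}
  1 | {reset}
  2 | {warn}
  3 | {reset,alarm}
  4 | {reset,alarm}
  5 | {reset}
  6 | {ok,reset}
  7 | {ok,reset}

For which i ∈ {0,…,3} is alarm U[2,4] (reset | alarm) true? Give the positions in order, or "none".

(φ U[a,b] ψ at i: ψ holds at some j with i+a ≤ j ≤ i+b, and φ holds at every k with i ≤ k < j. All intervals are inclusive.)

3

Evaluate at each i in [0,3]:
  i=0: ✗ (lhs fails at k=0 before rhs at j=3)
  i=1: ✗ (lhs fails at k=1 before rhs at j=3)
  i=2: ✗ (lhs fails at k=2 before rhs at j=4)
  i=3: ✓ (rhs at j=5; lhs holds on [3,4])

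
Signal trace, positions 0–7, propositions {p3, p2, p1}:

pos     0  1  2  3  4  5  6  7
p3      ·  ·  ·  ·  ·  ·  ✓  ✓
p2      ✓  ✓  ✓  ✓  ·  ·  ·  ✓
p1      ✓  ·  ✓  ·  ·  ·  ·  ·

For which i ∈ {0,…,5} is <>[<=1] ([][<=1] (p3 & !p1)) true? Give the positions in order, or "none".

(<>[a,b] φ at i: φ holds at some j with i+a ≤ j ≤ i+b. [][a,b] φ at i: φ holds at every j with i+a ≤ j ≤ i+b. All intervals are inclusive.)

Evaluate at each i in [0,5]:
  i=0: ✗ (none in [0,1])
  i=1: ✗ (none in [1,2])
  i=2: ✗ (none in [2,3])
  i=3: ✗ (none in [3,4])
  i=4: ✗ (none in [4,5])
  i=5: ✓ (witness j=6)

5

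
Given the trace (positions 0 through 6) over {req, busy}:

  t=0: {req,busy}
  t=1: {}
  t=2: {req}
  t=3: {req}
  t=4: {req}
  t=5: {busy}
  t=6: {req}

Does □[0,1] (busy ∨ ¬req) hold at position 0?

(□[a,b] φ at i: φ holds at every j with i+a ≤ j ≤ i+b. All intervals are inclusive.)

True

Check (busy ∨ ¬req) at every j in [0,1]:
  j=0: true
  j=1: true
All positions satisfy it → formula holds.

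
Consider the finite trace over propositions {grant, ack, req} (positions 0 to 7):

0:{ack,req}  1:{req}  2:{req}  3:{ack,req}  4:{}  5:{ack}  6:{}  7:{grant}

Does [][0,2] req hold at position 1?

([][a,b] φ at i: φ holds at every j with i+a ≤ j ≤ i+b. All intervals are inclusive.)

True

Check req at every j in [1,3]:
  j=1: true
  j=2: true
  j=3: true
All positions satisfy it → formula holds.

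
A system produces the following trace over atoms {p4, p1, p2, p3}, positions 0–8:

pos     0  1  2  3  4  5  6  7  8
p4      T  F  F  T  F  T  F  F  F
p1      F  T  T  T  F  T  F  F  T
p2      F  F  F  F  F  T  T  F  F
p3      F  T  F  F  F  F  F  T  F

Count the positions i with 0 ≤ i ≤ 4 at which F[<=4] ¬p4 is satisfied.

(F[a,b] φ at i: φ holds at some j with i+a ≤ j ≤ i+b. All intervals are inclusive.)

Evaluate at each i in [0,4]:
  i=0: ✓ (witness j=1)
  i=1: ✓ (witness j=1)
  i=2: ✓ (witness j=2)
  i=3: ✓ (witness j=4)
  i=4: ✓ (witness j=4)
Positions where it holds: {0, 1, 2, 3, 4} → 5.

5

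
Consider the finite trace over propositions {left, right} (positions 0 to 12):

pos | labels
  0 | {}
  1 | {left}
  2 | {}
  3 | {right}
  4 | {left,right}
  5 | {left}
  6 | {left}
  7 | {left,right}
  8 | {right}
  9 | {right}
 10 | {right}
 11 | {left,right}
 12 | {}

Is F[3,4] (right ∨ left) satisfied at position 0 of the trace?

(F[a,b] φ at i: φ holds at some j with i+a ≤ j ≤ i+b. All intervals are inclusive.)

Holds

Check (right ∨ left) at each j in [3,4]:
  j=3: true
  j=4: true
Found at j=3 → formula holds.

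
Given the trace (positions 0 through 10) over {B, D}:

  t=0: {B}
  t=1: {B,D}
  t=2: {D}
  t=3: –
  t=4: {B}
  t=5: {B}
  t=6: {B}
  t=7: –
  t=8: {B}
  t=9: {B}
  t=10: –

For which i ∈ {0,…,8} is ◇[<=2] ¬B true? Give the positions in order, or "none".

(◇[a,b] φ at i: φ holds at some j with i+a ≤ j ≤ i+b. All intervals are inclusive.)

0, 1, 2, 3, 5, 6, 7, 8

Evaluate at each i in [0,8]:
  i=0: ✓ (witness j=2)
  i=1: ✓ (witness j=2)
  i=2: ✓ (witness j=2)
  i=3: ✓ (witness j=3)
  i=4: ✗ (none in [4,6])
  i=5: ✓ (witness j=7)
  i=6: ✓ (witness j=7)
  i=7: ✓ (witness j=7)
  i=8: ✓ (witness j=10)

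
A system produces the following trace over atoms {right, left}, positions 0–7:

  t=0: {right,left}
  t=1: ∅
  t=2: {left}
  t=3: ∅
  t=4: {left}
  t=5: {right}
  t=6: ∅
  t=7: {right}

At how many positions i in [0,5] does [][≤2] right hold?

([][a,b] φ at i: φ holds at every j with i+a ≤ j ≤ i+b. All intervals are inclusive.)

Evaluate at each i in [0,5]:
  i=0: ✗ (fails at j=1)
  i=1: ✗ (fails at j=1)
  i=2: ✗ (fails at j=2)
  i=3: ✗ (fails at j=3)
  i=4: ✗ (fails at j=4)
  i=5: ✗ (fails at j=6)
Positions where it holds: {} → 0.

0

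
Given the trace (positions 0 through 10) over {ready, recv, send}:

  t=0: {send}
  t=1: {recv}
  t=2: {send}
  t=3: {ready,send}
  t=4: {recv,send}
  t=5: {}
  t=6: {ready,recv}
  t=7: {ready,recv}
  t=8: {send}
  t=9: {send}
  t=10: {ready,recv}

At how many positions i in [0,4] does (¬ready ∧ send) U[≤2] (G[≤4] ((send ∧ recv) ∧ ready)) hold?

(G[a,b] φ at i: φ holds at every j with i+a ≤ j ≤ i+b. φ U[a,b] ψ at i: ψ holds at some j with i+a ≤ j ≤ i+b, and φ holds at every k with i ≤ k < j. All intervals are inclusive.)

0

Evaluate at each i in [0,4]:
  i=0: ✗ (no rhs in [0,2])
  i=1: ✗ (no rhs in [1,3])
  i=2: ✗ (no rhs in [2,4])
  i=3: ✗ (no rhs in [3,5])
  i=4: ✗ (no rhs in [4,6])
Positions where it holds: {} → 0.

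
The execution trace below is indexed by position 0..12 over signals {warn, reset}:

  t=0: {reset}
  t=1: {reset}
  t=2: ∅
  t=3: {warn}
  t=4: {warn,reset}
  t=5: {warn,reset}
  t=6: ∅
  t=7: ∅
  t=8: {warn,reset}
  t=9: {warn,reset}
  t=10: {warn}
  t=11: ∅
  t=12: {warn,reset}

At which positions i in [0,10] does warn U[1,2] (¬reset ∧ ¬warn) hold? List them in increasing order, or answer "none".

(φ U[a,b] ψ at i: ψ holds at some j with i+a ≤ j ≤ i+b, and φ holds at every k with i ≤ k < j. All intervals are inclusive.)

4, 5, 9, 10

Evaluate at each i in [0,10]:
  i=0: ✗ (lhs fails at k=0 before rhs at j=2)
  i=1: ✗ (lhs fails at k=1 before rhs at j=2)
  i=2: ✗ (no rhs in [3,4])
  i=3: ✗ (no rhs in [4,5])
  i=4: ✓ (rhs at j=6; lhs holds on [4,5])
  i=5: ✓ (rhs at j=6; lhs holds on [5,5])
  i=6: ✗ (lhs fails at k=6 before rhs at j=7)
  i=7: ✗ (no rhs in [8,9])
  i=8: ✗ (no rhs in [9,10])
  i=9: ✓ (rhs at j=11; lhs holds on [9,10])
  i=10: ✓ (rhs at j=11; lhs holds on [10,10])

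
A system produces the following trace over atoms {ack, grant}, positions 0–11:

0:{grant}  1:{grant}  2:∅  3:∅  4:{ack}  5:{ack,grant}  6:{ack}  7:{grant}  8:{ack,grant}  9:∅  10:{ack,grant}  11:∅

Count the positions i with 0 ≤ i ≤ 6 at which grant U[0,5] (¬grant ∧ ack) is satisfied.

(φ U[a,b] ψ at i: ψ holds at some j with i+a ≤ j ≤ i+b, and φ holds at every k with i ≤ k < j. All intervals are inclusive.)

Evaluate at each i in [0,6]:
  i=0: ✗ (lhs fails at k=2 before rhs at j=4)
  i=1: ✗ (lhs fails at k=2 before rhs at j=4)
  i=2: ✗ (lhs fails at k=2 before rhs at j=4)
  i=3: ✗ (lhs fails at k=3 before rhs at j=4)
  i=4: ✓ (rhs at j=4)
  i=5: ✓ (rhs at j=6; lhs holds on [5,5])
  i=6: ✓ (rhs at j=6)
Positions where it holds: {4, 5, 6} → 3.

3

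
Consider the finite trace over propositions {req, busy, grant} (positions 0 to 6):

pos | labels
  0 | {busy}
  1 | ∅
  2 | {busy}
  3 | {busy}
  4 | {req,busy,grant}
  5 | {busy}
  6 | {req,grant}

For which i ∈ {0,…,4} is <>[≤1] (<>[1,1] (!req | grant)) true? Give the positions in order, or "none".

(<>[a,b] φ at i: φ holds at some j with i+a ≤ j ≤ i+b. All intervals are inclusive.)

Evaluate at each i in [0,4]:
  i=0: ✓ (witness j=0)
  i=1: ✓ (witness j=1)
  i=2: ✓ (witness j=2)
  i=3: ✓ (witness j=3)
  i=4: ✓ (witness j=4)

0, 1, 2, 3, 4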